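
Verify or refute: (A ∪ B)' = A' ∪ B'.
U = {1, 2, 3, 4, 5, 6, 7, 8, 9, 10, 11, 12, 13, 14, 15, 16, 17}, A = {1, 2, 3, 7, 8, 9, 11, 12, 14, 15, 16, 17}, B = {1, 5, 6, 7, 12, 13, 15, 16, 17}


LHS: A ∪ B = {1, 2, 3, 5, 6, 7, 8, 9, 11, 12, 13, 14, 15, 16, 17}
(A ∪ B)' = U \ (A ∪ B) = {4, 10}
A' = {4, 5, 6, 10, 13}, B' = {2, 3, 4, 8, 9, 10, 11, 14}
Claimed RHS: A' ∪ B' = {2, 3, 4, 5, 6, 8, 9, 10, 11, 13, 14}
Identity is INVALID: LHS = {4, 10} but the RHS claimed here equals {2, 3, 4, 5, 6, 8, 9, 10, 11, 13, 14}. The correct form is (A ∪ B)' = A' ∩ B'.

Identity is invalid: (A ∪ B)' = {4, 10} but A' ∪ B' = {2, 3, 4, 5, 6, 8, 9, 10, 11, 13, 14}. The correct De Morgan law is (A ∪ B)' = A' ∩ B'.


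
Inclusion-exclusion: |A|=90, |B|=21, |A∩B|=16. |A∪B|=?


|A ∪ B| = |A| + |B| - |A ∩ B|
= 90 + 21 - 16
= 95

|A ∪ B| = 95


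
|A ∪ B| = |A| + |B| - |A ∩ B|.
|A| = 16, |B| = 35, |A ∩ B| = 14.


|A ∪ B| = |A| + |B| - |A ∩ B|
= 16 + 35 - 14
= 37

|A ∪ B| = 37


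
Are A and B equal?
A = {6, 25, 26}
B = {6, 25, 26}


Two sets are equal iff they have exactly the same elements.
A = {6, 25, 26}
B = {6, 25, 26}
Same elements → A = B

Yes, A = B


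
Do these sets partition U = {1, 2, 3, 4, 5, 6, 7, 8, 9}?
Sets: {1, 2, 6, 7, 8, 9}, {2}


A partition requires: (1) non-empty parts, (2) pairwise disjoint, (3) union = U
Parts: {1, 2, 6, 7, 8, 9}, {2}
Union of parts: {1, 2, 6, 7, 8, 9}
U = {1, 2, 3, 4, 5, 6, 7, 8, 9}
All non-empty? True
Pairwise disjoint? False
Covers U? False

No, not a valid partition


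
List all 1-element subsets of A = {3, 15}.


|A| = 2, so A has C(2,1) = 2 subsets of size 1.
Enumerate by choosing 1 elements from A at a time:
{3}, {15}

1-element subsets (2 total): {3}, {15}


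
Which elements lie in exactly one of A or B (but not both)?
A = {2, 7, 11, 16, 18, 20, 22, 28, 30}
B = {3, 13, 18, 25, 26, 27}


A △ B = (A \ B) ∪ (B \ A) = elements in exactly one of A or B
A \ B = {2, 7, 11, 16, 20, 22, 28, 30}
B \ A = {3, 13, 25, 26, 27}
A △ B = {2, 3, 7, 11, 13, 16, 20, 22, 25, 26, 27, 28, 30}

A △ B = {2, 3, 7, 11, 13, 16, 20, 22, 25, 26, 27, 28, 30}


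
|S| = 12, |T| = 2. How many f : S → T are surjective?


n = |S| = 12, k = |T| = 2. Surjections via inclusion-exclusion:
S(n,k) = Σ(-1)^i × C(k,i) × (k-i)^n, i=0 to k
i=0: (-1)^0×C(2,0)×2^12 = 4096
i=1: (-1)^1×C(2,1)×1^12 = -2
i=2: (-1)^2×C(2,2)×0^12 = 0
Total = 4094

Number of surjections = 4094


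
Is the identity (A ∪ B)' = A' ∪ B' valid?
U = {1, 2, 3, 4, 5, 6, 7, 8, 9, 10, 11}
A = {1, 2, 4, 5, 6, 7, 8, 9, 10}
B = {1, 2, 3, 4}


LHS: A ∪ B = {1, 2, 3, 4, 5, 6, 7, 8, 9, 10}
(A ∪ B)' = U \ (A ∪ B) = {11}
A' = {3, 11}, B' = {5, 6, 7, 8, 9, 10, 11}
Claimed RHS: A' ∪ B' = {3, 5, 6, 7, 8, 9, 10, 11}
Identity is INVALID: LHS = {11} but the RHS claimed here equals {3, 5, 6, 7, 8, 9, 10, 11}. The correct form is (A ∪ B)' = A' ∩ B'.

Identity is invalid: (A ∪ B)' = {11} but A' ∪ B' = {3, 5, 6, 7, 8, 9, 10, 11}. The correct De Morgan law is (A ∪ B)' = A' ∩ B'.


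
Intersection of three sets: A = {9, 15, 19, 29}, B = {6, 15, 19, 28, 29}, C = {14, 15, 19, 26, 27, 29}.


A ∩ B = {15, 19, 29}
(A ∩ B) ∩ C = {15, 19, 29}

A ∩ B ∩ C = {15, 19, 29}


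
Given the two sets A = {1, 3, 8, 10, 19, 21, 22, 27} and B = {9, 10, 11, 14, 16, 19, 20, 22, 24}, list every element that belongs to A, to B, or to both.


A ∪ B = all elements in A or B (or both)
A = {1, 3, 8, 10, 19, 21, 22, 27}
B = {9, 10, 11, 14, 16, 19, 20, 22, 24}
A ∪ B = {1, 3, 8, 9, 10, 11, 14, 16, 19, 20, 21, 22, 24, 27}

A ∪ B = {1, 3, 8, 9, 10, 11, 14, 16, 19, 20, 21, 22, 24, 27}


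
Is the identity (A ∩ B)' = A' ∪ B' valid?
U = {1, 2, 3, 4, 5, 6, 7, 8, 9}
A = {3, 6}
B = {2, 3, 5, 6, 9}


LHS: A ∩ B = {3, 6}
(A ∩ B)' = U \ (A ∩ B) = {1, 2, 4, 5, 7, 8, 9}
A' = {1, 2, 4, 5, 7, 8, 9}, B' = {1, 4, 7, 8}
Claimed RHS: A' ∪ B' = {1, 2, 4, 5, 7, 8, 9}
Identity is VALID: LHS = RHS = {1, 2, 4, 5, 7, 8, 9} ✓

Identity is valid. (A ∩ B)' = A' ∪ B' = {1, 2, 4, 5, 7, 8, 9}


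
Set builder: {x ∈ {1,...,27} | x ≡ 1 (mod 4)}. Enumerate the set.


Checking each candidate:
Condition: x in {1,...,27} with x ≡ 1 (mod 4)
Result = {1, 5, 9, 13, 17, 21, 25}

{1, 5, 9, 13, 17, 21, 25}


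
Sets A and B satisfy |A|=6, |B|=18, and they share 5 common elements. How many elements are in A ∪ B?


|A ∪ B| = |A| + |B| - |A ∩ B|
= 6 + 18 - 5
= 19

|A ∪ B| = 19


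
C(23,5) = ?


C(n,k) = n! / (k!(n-k)!)
C(23,5) = 23! / (5!18!)
= 33649

C(23,5) = 33649


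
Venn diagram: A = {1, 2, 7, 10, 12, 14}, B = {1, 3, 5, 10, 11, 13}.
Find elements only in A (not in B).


A = {1, 2, 7, 10, 12, 14}
B = {1, 3, 5, 10, 11, 13}
Region: only in A (not in B)
Elements: {2, 7, 12, 14}

Elements only in A (not in B): {2, 7, 12, 14}


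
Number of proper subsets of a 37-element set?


Total subsets = 2^n = 2^37 = 137438953472
Proper subsets exclude the set itself: 2^n - 1
= 137438953472 - 1
= 137438953471

Number of proper subsets = 137438953471


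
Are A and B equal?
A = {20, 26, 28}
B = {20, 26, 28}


Two sets are equal iff they have exactly the same elements.
A = {20, 26, 28}
B = {20, 26, 28}
Same elements → A = B

Yes, A = B


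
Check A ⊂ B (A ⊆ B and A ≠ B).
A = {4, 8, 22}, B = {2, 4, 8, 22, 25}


A ⊂ B requires: A ⊆ B AND A ≠ B.
A ⊆ B? Yes
A = B? No
A ⊂ B: Yes (A is a proper subset of B)

Yes, A ⊂ B


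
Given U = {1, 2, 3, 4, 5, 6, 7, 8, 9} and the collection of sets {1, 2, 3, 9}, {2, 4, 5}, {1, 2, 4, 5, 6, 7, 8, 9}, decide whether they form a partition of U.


A partition requires: (1) non-empty parts, (2) pairwise disjoint, (3) union = U
Parts: {1, 2, 3, 9}, {2, 4, 5}, {1, 2, 4, 5, 6, 7, 8, 9}
Union of parts: {1, 2, 3, 4, 5, 6, 7, 8, 9}
U = {1, 2, 3, 4, 5, 6, 7, 8, 9}
All non-empty? True
Pairwise disjoint? False
Covers U? True

No, not a valid partition


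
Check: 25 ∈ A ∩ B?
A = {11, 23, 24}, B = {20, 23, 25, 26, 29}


A = {11, 23, 24}, B = {20, 23, 25, 26, 29}
A ∩ B = elements in both A and B
A ∩ B = {23}
Checking if 25 ∈ A ∩ B
25 is not in A ∩ B → False

25 ∉ A ∩ B


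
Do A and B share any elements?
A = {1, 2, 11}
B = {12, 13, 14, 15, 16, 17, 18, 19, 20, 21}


Disjoint means A ∩ B = ∅.
A ∩ B = ∅
A ∩ B = ∅, so A and B are disjoint.

No — A and B share no elements (A ∩ B = ∅), so they are disjoint


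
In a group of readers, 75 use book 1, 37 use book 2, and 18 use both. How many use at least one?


|A ∪ B| = |A| + |B| - |A ∩ B|
= 75 + 37 - 18
= 94

|A ∪ B| = 94


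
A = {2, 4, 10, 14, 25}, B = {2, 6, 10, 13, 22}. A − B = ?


A \ B = elements in A but not in B
A = {2, 4, 10, 14, 25}
B = {2, 6, 10, 13, 22}
Remove from A any elements in B
A \ B = {4, 14, 25}

A \ B = {4, 14, 25}


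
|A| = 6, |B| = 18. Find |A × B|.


|A × B| = |A| × |B|
= 6 × 18
= 108

|A × B| = 108


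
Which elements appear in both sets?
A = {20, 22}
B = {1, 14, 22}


A ∩ B = elements in both A and B
A = {20, 22}
B = {1, 14, 22}
A ∩ B = {22}

A ∩ B = {22}


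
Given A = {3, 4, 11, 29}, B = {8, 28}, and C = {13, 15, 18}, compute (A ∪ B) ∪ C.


A ∪ B = {3, 4, 8, 11, 28, 29}
(A ∪ B) ∪ C = {3, 4, 8, 11, 13, 15, 18, 28, 29}

A ∪ B ∪ C = {3, 4, 8, 11, 13, 15, 18, 28, 29}


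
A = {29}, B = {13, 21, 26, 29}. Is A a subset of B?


A ⊆ B means every element of A is in B.
All elements of A are in B.
So A ⊆ B.

Yes, A ⊆ B


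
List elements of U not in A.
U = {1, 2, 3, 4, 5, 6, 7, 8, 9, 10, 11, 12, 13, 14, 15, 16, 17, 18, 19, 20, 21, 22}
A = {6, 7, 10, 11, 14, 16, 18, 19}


Aᶜ = U \ A = elements in U but not in A
U = {1, 2, 3, 4, 5, 6, 7, 8, 9, 10, 11, 12, 13, 14, 15, 16, 17, 18, 19, 20, 21, 22}
A = {6, 7, 10, 11, 14, 16, 18, 19}
Aᶜ = {1, 2, 3, 4, 5, 8, 9, 12, 13, 15, 17, 20, 21, 22}

Aᶜ = {1, 2, 3, 4, 5, 8, 9, 12, 13, 15, 17, 20, 21, 22}


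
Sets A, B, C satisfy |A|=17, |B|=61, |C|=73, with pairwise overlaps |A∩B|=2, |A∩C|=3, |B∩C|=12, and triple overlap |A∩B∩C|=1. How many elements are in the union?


|A∪B∪C| = |A|+|B|+|C| - |A∩B|-|A∩C|-|B∩C| + |A∩B∩C|
= 17+61+73 - 2-3-12 + 1
= 151 - 17 + 1
= 135

|A ∪ B ∪ C| = 135


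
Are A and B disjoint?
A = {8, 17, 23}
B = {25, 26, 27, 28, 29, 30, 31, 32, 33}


Disjoint means A ∩ B = ∅.
A ∩ B = ∅
A ∩ B = ∅, so A and B are disjoint.

Yes, A and B are disjoint


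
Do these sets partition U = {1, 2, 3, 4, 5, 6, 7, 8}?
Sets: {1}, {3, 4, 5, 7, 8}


A partition requires: (1) non-empty parts, (2) pairwise disjoint, (3) union = U
Parts: {1}, {3, 4, 5, 7, 8}
Union of parts: {1, 3, 4, 5, 7, 8}
U = {1, 2, 3, 4, 5, 6, 7, 8}
All non-empty? True
Pairwise disjoint? True
Covers U? False

No, not a valid partition


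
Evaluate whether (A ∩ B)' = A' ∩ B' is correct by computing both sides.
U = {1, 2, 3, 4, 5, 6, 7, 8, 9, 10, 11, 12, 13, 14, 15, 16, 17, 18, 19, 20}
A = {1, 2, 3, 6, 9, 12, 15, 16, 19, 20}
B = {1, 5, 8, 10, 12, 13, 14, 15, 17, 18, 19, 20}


LHS: A ∩ B = {1, 12, 15, 19, 20}
(A ∩ B)' = U \ (A ∩ B) = {2, 3, 4, 5, 6, 7, 8, 9, 10, 11, 13, 14, 16, 17, 18}
A' = {4, 5, 7, 8, 10, 11, 13, 14, 17, 18}, B' = {2, 3, 4, 6, 7, 9, 11, 16}
Claimed RHS: A' ∩ B' = {4, 7, 11}
Identity is INVALID: LHS = {2, 3, 4, 5, 6, 7, 8, 9, 10, 11, 13, 14, 16, 17, 18} but the RHS claimed here equals {4, 7, 11}. The correct form is (A ∩ B)' = A' ∪ B'.

Identity is invalid: (A ∩ B)' = {2, 3, 4, 5, 6, 7, 8, 9, 10, 11, 13, 14, 16, 17, 18} but A' ∩ B' = {4, 7, 11}. The correct De Morgan law is (A ∩ B)' = A' ∪ B'.


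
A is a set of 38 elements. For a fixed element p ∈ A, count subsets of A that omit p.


Subsets of A avoiding p are subsets of A \ {p}, which has 37 elements.
Count = 2^(n-1) = 2^37
= 137438953472

Number of subsets avoiding p = 137438953472


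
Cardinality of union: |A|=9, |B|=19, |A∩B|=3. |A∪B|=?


|A ∪ B| = |A| + |B| - |A ∩ B|
= 9 + 19 - 3
= 25

|A ∪ B| = 25


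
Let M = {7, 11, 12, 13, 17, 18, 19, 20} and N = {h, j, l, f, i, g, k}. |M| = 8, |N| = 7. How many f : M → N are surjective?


n = |M| = 8, k = |N| = 7. Surjections via inclusion-exclusion:
S(n,k) = Σ(-1)^i × C(k,i) × (k-i)^n, i=0 to k
i=0: (-1)^0×C(7,0)×7^8 = 5764801
i=1: (-1)^1×C(7,1)×6^8 = -11757312
i=2: (-1)^2×C(7,2)×5^8 = 8203125
i=3: (-1)^3×C(7,3)×4^8 = -2293760
i=4: (-1)^4×C(7,4)×3^8 = 229635
i=5: (-1)^5×C(7,5)×2^8 = -5376
i=6: (-1)^6×C(7,6)×1^8 = 7
i=7: (-1)^7×C(7,7)×0^8 = 0
Total = 141120

Number of surjections = 141120


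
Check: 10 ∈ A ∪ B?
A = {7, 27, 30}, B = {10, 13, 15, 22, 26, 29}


A = {7, 27, 30}, B = {10, 13, 15, 22, 26, 29}
A ∪ B = all elements in A or B
A ∪ B = {7, 10, 13, 15, 22, 26, 27, 29, 30}
Checking if 10 ∈ A ∪ B
10 is in A ∪ B → True

10 ∈ A ∪ B


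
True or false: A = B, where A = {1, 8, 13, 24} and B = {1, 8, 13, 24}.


Two sets are equal iff they have exactly the same elements.
A = {1, 8, 13, 24}
B = {1, 8, 13, 24}
Same elements → A = B

Yes, A = B


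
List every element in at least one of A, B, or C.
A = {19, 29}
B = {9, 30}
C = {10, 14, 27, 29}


A ∪ B = {9, 19, 29, 30}
(A ∪ B) ∪ C = {9, 10, 14, 19, 27, 29, 30}

A ∪ B ∪ C = {9, 10, 14, 19, 27, 29, 30}


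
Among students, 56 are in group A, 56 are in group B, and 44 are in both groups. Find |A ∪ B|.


|A ∪ B| = |A| + |B| - |A ∩ B|
= 56 + 56 - 44
= 68

|A ∪ B| = 68


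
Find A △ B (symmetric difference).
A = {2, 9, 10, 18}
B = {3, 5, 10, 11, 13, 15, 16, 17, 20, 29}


A △ B = (A \ B) ∪ (B \ A) = elements in exactly one of A or B
A \ B = {2, 9, 18}
B \ A = {3, 5, 11, 13, 15, 16, 17, 20, 29}
A △ B = {2, 3, 5, 9, 11, 13, 15, 16, 17, 18, 20, 29}

A △ B = {2, 3, 5, 9, 11, 13, 15, 16, 17, 18, 20, 29}


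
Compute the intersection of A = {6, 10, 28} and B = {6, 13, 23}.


A ∩ B = elements in both A and B
A = {6, 10, 28}
B = {6, 13, 23}
A ∩ B = {6}

A ∩ B = {6}


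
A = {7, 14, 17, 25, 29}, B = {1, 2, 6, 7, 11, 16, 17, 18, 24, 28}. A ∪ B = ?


A ∪ B = all elements in A or B (or both)
A = {7, 14, 17, 25, 29}
B = {1, 2, 6, 7, 11, 16, 17, 18, 24, 28}
A ∪ B = {1, 2, 6, 7, 11, 14, 16, 17, 18, 24, 25, 28, 29}

A ∪ B = {1, 2, 6, 7, 11, 14, 16, 17, 18, 24, 25, 28, 29}


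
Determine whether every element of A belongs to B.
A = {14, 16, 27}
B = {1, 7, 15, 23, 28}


A ⊆ B means every element of A is in B.
Elements in A not in B: {14, 16, 27}
So A ⊄ B.

No, A ⊄ B


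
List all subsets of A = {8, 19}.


|A| = 2, so |P(A)| = 2^2 = 4
Enumerate subsets by cardinality (0 to 2):
∅, {8}, {19}, {8, 19}

P(A) has 4 subsets: ∅, {8}, {19}, {8, 19}


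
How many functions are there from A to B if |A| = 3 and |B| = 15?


Each of |A| = 3 inputs maps to any of |B| = 15 outputs.
# functions = |B|^|A| = 15^3
= 3375

Number of functions = 3375


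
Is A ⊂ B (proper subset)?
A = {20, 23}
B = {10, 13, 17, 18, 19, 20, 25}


A ⊂ B requires: A ⊆ B AND A ≠ B.
A ⊆ B? No
A ⊄ B, so A is not a proper subset.

No, A is not a proper subset of B


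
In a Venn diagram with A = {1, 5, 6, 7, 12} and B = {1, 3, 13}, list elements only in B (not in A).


A = {1, 5, 6, 7, 12}
B = {1, 3, 13}
Region: only in B (not in A)
Elements: {3, 13}

Elements only in B (not in A): {3, 13}


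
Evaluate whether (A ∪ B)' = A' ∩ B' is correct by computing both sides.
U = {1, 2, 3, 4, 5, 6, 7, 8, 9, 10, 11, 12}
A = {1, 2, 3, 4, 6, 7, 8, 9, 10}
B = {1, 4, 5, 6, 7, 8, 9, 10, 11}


LHS: A ∪ B = {1, 2, 3, 4, 5, 6, 7, 8, 9, 10, 11}
(A ∪ B)' = U \ (A ∪ B) = {12}
A' = {5, 11, 12}, B' = {2, 3, 12}
Claimed RHS: A' ∩ B' = {12}
Identity is VALID: LHS = RHS = {12} ✓

Identity is valid. (A ∪ B)' = A' ∩ B' = {12}


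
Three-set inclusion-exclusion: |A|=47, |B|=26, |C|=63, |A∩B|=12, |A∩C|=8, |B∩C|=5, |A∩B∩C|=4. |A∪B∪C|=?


|A∪B∪C| = |A|+|B|+|C| - |A∩B|-|A∩C|-|B∩C| + |A∩B∩C|
= 47+26+63 - 12-8-5 + 4
= 136 - 25 + 4
= 115

|A ∪ B ∪ C| = 115


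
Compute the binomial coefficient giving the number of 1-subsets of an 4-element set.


C(n,k) = n! / (k!(n-k)!)
C(4,1) = 4! / (1!3!)
= 4

C(4,1) = 4


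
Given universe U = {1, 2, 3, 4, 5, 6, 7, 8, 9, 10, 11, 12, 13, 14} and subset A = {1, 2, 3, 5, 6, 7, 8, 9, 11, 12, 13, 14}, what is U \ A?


Aᶜ = U \ A = elements in U but not in A
U = {1, 2, 3, 4, 5, 6, 7, 8, 9, 10, 11, 12, 13, 14}
A = {1, 2, 3, 5, 6, 7, 8, 9, 11, 12, 13, 14}
Aᶜ = {4, 10}

Aᶜ = {4, 10}


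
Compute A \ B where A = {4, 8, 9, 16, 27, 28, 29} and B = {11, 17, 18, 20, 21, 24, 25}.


A \ B = elements in A but not in B
A = {4, 8, 9, 16, 27, 28, 29}
B = {11, 17, 18, 20, 21, 24, 25}
Remove from A any elements in B
A \ B = {4, 8, 9, 16, 27, 28, 29}

A \ B = {4, 8, 9, 16, 27, 28, 29}


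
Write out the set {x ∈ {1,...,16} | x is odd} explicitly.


Checking each candidate:
Condition: odd numbers in {1,...,16}
Result = {1, 3, 5, 7, 9, 11, 13, 15}

{1, 3, 5, 7, 9, 11, 13, 15}


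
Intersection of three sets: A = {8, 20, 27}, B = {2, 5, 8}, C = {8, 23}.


A ∩ B = {8}
(A ∩ B) ∩ C = {8}

A ∩ B ∩ C = {8}


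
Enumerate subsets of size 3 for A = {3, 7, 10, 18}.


|A| = 4, so A has C(4,3) = 4 subsets of size 3.
Enumerate by choosing 3 elements from A at a time:
{3, 7, 10}, {3, 7, 18}, {3, 10, 18}, {7, 10, 18}

3-element subsets (4 total): {3, 7, 10}, {3, 7, 18}, {3, 10, 18}, {7, 10, 18}


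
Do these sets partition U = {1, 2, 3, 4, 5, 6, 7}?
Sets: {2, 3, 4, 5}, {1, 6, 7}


A partition requires: (1) non-empty parts, (2) pairwise disjoint, (3) union = U
Parts: {2, 3, 4, 5}, {1, 6, 7}
Union of parts: {1, 2, 3, 4, 5, 6, 7}
U = {1, 2, 3, 4, 5, 6, 7}
All non-empty? True
Pairwise disjoint? True
Covers U? True

Yes, valid partition


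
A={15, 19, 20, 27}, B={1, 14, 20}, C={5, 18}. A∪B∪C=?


A ∪ B = {1, 14, 15, 19, 20, 27}
(A ∪ B) ∪ C = {1, 5, 14, 15, 18, 19, 20, 27}

A ∪ B ∪ C = {1, 5, 14, 15, 18, 19, 20, 27}


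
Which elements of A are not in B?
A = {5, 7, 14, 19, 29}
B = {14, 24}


A \ B = elements in A but not in B
A = {5, 7, 14, 19, 29}
B = {14, 24}
Remove from A any elements in B
A \ B = {5, 7, 19, 29}

A \ B = {5, 7, 19, 29}


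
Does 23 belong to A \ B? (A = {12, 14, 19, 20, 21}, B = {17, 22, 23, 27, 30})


A = {12, 14, 19, 20, 21}, B = {17, 22, 23, 27, 30}
A \ B = elements in A but not in B
A \ B = {12, 14, 19, 20, 21}
Checking if 23 ∈ A \ B
23 is not in A \ B → False

23 ∉ A \ B


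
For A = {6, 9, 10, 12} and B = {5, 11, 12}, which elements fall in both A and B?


A = {6, 9, 10, 12}
B = {5, 11, 12}
Region: in both A and B
Elements: {12}

Elements in both A and B: {12}


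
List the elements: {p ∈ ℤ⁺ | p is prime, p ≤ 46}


Checking each candidate:
Condition: primes ≤ 46
Result = {2, 3, 5, 7, 11, 13, 17, 19, 23, 29, 31, 37, 41, 43}

{2, 3, 5, 7, 11, 13, 17, 19, 23, 29, 31, 37, 41, 43}


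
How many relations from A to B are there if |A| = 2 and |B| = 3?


A relation from A to B is any subset of A × B.
|A × B| = 2 × 3 = 6
# relations = 2^|A × B| = 2^6 = 64

Number of relations = 64


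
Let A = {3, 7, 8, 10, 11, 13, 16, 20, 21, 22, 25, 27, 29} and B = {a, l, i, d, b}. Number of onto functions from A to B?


n = |A| = 13, k = |B| = 5. Surjections via inclusion-exclusion:
S(n,k) = Σ(-1)^i × C(k,i) × (k-i)^n, i=0 to k
i=0: (-1)^0×C(5,0)×5^13 = 1220703125
i=1: (-1)^1×C(5,1)×4^13 = -335544320
i=2: (-1)^2×C(5,2)×3^13 = 15943230
i=3: (-1)^3×C(5,3)×2^13 = -81920
i=4: (-1)^4×C(5,4)×1^13 = 5
i=5: (-1)^5×C(5,5)×0^13 = 0
Total = 901020120

Number of surjections = 901020120


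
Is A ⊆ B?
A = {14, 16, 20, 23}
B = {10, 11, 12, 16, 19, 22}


A ⊆ B means every element of A is in B.
Elements in A not in B: {14, 20, 23}
So A ⊄ B.

No, A ⊄ B


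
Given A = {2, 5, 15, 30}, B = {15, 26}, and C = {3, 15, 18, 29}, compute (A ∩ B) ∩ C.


A ∩ B = {15}
(A ∩ B) ∩ C = {15}

A ∩ B ∩ C = {15}


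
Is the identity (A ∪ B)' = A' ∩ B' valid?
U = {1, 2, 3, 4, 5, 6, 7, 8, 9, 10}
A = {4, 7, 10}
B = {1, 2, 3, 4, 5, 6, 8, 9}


LHS: A ∪ B = {1, 2, 3, 4, 5, 6, 7, 8, 9, 10}
(A ∪ B)' = U \ (A ∪ B) = ∅
A' = {1, 2, 3, 5, 6, 8, 9}, B' = {7, 10}
Claimed RHS: A' ∩ B' = ∅
Identity is VALID: LHS = RHS = ∅ ✓

Identity is valid. (A ∪ B)' = A' ∩ B' = ∅


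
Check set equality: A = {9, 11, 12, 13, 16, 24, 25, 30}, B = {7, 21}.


Two sets are equal iff they have exactly the same elements.
A = {9, 11, 12, 13, 16, 24, 25, 30}
B = {7, 21}
Differences: {7, 9, 11, 12, 13, 16, 21, 24, 25, 30}
A ≠ B

No, A ≠ B


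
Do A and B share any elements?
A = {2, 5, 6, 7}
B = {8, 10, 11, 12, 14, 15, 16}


Disjoint means A ∩ B = ∅.
A ∩ B = ∅
A ∩ B = ∅, so A and B are disjoint.

No — A and B share no elements (A ∩ B = ∅), so they are disjoint


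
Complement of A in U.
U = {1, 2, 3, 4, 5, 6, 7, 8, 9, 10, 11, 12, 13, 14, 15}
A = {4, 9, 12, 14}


Aᶜ = U \ A = elements in U but not in A
U = {1, 2, 3, 4, 5, 6, 7, 8, 9, 10, 11, 12, 13, 14, 15}
A = {4, 9, 12, 14}
Aᶜ = {1, 2, 3, 5, 6, 7, 8, 10, 11, 13, 15}

Aᶜ = {1, 2, 3, 5, 6, 7, 8, 10, 11, 13, 15}


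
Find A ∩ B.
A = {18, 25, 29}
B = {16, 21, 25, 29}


A ∩ B = elements in both A and B
A = {18, 25, 29}
B = {16, 21, 25, 29}
A ∩ B = {25, 29}

A ∩ B = {25, 29}


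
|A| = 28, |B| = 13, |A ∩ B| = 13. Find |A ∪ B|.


|A ∪ B| = |A| + |B| - |A ∩ B|
= 28 + 13 - 13
= 28

|A ∪ B| = 28


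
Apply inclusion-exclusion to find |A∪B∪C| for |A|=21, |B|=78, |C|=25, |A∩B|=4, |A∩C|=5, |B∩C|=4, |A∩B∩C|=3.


|A∪B∪C| = |A|+|B|+|C| - |A∩B|-|A∩C|-|B∩C| + |A∩B∩C|
= 21+78+25 - 4-5-4 + 3
= 124 - 13 + 3
= 114

|A ∪ B ∪ C| = 114


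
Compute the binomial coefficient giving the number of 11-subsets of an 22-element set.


C(n,k) = n! / (k!(n-k)!)
C(22,11) = 22! / (11!11!)
= 705432

C(22,11) = 705432


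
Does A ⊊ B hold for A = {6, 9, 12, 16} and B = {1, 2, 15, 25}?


A ⊂ B requires: A ⊆ B AND A ≠ B.
A ⊆ B? No
A ⊄ B, so A is not a proper subset.

No, A is not a proper subset of B


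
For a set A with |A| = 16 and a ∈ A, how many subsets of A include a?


Subsets of A containing a correspond to subsets of A \ {a}, which has 15 elements.
Count = 2^(n-1) = 2^15
= 32768

Number of subsets containing a = 32768


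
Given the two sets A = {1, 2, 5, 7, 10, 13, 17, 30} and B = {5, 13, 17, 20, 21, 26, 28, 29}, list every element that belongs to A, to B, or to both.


A ∪ B = all elements in A or B (or both)
A = {1, 2, 5, 7, 10, 13, 17, 30}
B = {5, 13, 17, 20, 21, 26, 28, 29}
A ∪ B = {1, 2, 5, 7, 10, 13, 17, 20, 21, 26, 28, 29, 30}

A ∪ B = {1, 2, 5, 7, 10, 13, 17, 20, 21, 26, 28, 29, 30}


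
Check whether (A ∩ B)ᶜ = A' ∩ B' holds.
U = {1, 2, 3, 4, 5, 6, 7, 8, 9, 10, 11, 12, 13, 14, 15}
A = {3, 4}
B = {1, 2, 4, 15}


LHS: A ∩ B = {4}
(A ∩ B)' = U \ (A ∩ B) = {1, 2, 3, 5, 6, 7, 8, 9, 10, 11, 12, 13, 14, 15}
A' = {1, 2, 5, 6, 7, 8, 9, 10, 11, 12, 13, 14, 15}, B' = {3, 5, 6, 7, 8, 9, 10, 11, 12, 13, 14}
Claimed RHS: A' ∩ B' = {5, 6, 7, 8, 9, 10, 11, 12, 13, 14}
Identity is INVALID: LHS = {1, 2, 3, 5, 6, 7, 8, 9, 10, 11, 12, 13, 14, 15} but the RHS claimed here equals {5, 6, 7, 8, 9, 10, 11, 12, 13, 14}. The correct form is (A ∩ B)' = A' ∪ B'.

Identity is invalid: (A ∩ B)' = {1, 2, 3, 5, 6, 7, 8, 9, 10, 11, 12, 13, 14, 15} but A' ∩ B' = {5, 6, 7, 8, 9, 10, 11, 12, 13, 14}. The correct De Morgan law is (A ∩ B)' = A' ∪ B'.


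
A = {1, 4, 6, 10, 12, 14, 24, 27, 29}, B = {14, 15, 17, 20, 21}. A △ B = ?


A △ B = (A \ B) ∪ (B \ A) = elements in exactly one of A or B
A \ B = {1, 4, 6, 10, 12, 24, 27, 29}
B \ A = {15, 17, 20, 21}
A △ B = {1, 4, 6, 10, 12, 15, 17, 20, 21, 24, 27, 29}

A △ B = {1, 4, 6, 10, 12, 15, 17, 20, 21, 24, 27, 29}


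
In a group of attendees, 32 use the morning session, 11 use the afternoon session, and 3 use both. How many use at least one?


|A ∪ B| = |A| + |B| - |A ∩ B|
= 32 + 11 - 3
= 40

|A ∪ B| = 40


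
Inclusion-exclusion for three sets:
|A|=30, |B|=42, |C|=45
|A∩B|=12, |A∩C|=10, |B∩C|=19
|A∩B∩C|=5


|A∪B∪C| = |A|+|B|+|C| - |A∩B|-|A∩C|-|B∩C| + |A∩B∩C|
= 30+42+45 - 12-10-19 + 5
= 117 - 41 + 5
= 81

|A ∪ B ∪ C| = 81


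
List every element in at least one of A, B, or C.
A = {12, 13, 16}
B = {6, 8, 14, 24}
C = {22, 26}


A ∪ B = {6, 8, 12, 13, 14, 16, 24}
(A ∪ B) ∪ C = {6, 8, 12, 13, 14, 16, 22, 24, 26}

A ∪ B ∪ C = {6, 8, 12, 13, 14, 16, 22, 24, 26}


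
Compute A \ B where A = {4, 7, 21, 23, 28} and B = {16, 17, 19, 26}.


A \ B = elements in A but not in B
A = {4, 7, 21, 23, 28}
B = {16, 17, 19, 26}
Remove from A any elements in B
A \ B = {4, 7, 21, 23, 28}

A \ B = {4, 7, 21, 23, 28}


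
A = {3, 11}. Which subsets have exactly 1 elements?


|A| = 2, so A has C(2,1) = 2 subsets of size 1.
Enumerate by choosing 1 elements from A at a time:
{3}, {11}

1-element subsets (2 total): {3}, {11}


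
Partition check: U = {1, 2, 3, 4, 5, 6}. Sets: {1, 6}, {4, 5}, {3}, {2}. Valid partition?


A partition requires: (1) non-empty parts, (2) pairwise disjoint, (3) union = U
Parts: {1, 6}, {4, 5}, {3}, {2}
Union of parts: {1, 2, 3, 4, 5, 6}
U = {1, 2, 3, 4, 5, 6}
All non-empty? True
Pairwise disjoint? True
Covers U? True

Yes, valid partition


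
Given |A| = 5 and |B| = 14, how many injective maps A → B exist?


An injection sends each of |A| = 5 inputs to a distinct output in B.
# injections = |B|·(|B|-1)·…·(|B|-|A|+1) = 14! / (14 - 5)!
= 14 × 13 × 12 × 11 × 10
= 240240

Number of injections = 240240


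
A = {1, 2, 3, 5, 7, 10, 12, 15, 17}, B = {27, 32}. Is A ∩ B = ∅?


Disjoint means A ∩ B = ∅.
A ∩ B = ∅
A ∩ B = ∅, so A and B are disjoint.

Yes, A and B are disjoint


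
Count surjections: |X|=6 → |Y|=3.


n = |X| = 6, k = |Y| = 3. Surjections via inclusion-exclusion:
S(n,k) = Σ(-1)^i × C(k,i) × (k-i)^n, i=0 to k
i=0: (-1)^0×C(3,0)×3^6 = 729
i=1: (-1)^1×C(3,1)×2^6 = -192
i=2: (-1)^2×C(3,2)×1^6 = 3
i=3: (-1)^3×C(3,3)×0^6 = 0
Total = 540

Number of surjections = 540


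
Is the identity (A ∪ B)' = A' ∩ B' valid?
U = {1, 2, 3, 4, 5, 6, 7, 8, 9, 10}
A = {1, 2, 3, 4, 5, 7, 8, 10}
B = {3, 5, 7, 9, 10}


LHS: A ∪ B = {1, 2, 3, 4, 5, 7, 8, 9, 10}
(A ∪ B)' = U \ (A ∪ B) = {6}
A' = {6, 9}, B' = {1, 2, 4, 6, 8}
Claimed RHS: A' ∩ B' = {6}
Identity is VALID: LHS = RHS = {6} ✓

Identity is valid. (A ∪ B)' = A' ∩ B' = {6}


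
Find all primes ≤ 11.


Checking each candidate:
Condition: primes ≤ 11
Result = {2, 3, 5, 7, 11}

{2, 3, 5, 7, 11}


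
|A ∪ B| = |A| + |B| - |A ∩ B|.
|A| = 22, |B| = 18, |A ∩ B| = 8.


|A ∪ B| = |A| + |B| - |A ∩ B|
= 22 + 18 - 8
= 32

|A ∪ B| = 32


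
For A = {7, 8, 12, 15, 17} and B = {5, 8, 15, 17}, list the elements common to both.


A ∩ B = elements in both A and B
A = {7, 8, 12, 15, 17}
B = {5, 8, 15, 17}
A ∩ B = {8, 15, 17}

A ∩ B = {8, 15, 17}


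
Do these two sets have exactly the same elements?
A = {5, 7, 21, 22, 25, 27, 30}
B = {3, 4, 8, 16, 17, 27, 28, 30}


Two sets are equal iff they have exactly the same elements.
A = {5, 7, 21, 22, 25, 27, 30}
B = {3, 4, 8, 16, 17, 27, 28, 30}
Differences: {3, 4, 5, 7, 8, 16, 17, 21, 22, 25, 28}
A ≠ B

No, A ≠ B


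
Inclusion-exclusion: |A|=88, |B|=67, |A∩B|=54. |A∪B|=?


|A ∪ B| = |A| + |B| - |A ∩ B|
= 88 + 67 - 54
= 101

|A ∪ B| = 101


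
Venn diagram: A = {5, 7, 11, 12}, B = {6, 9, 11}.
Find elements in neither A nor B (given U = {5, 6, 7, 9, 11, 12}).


A = {5, 7, 11, 12}
B = {6, 9, 11}
Region: in neither A nor B (given U = {5, 6, 7, 9, 11, 12})
Elements: ∅

Elements in neither A nor B (given U = {5, 6, 7, 9, 11, 12}): ∅


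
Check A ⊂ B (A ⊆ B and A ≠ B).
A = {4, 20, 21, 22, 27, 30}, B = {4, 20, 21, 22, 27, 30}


A ⊂ B requires: A ⊆ B AND A ≠ B.
A ⊆ B? Yes
A = B? Yes
A = B, so A is not a PROPER subset.

No, A is not a proper subset of B


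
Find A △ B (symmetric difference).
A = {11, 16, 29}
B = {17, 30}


A △ B = (A \ B) ∪ (B \ A) = elements in exactly one of A or B
A \ B = {11, 16, 29}
B \ A = {17, 30}
A △ B = {11, 16, 17, 29, 30}

A △ B = {11, 16, 17, 29, 30}


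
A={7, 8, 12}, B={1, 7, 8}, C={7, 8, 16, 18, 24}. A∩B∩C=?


A ∩ B = {7, 8}
(A ∩ B) ∩ C = {7, 8}

A ∩ B ∩ C = {7, 8}


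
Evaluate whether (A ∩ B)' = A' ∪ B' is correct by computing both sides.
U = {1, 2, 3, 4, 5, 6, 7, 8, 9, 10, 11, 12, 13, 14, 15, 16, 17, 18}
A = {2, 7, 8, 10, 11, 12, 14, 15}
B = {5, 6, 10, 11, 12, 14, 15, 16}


LHS: A ∩ B = {10, 11, 12, 14, 15}
(A ∩ B)' = U \ (A ∩ B) = {1, 2, 3, 4, 5, 6, 7, 8, 9, 13, 16, 17, 18}
A' = {1, 3, 4, 5, 6, 9, 13, 16, 17, 18}, B' = {1, 2, 3, 4, 7, 8, 9, 13, 17, 18}
Claimed RHS: A' ∪ B' = {1, 2, 3, 4, 5, 6, 7, 8, 9, 13, 16, 17, 18}
Identity is VALID: LHS = RHS = {1, 2, 3, 4, 5, 6, 7, 8, 9, 13, 16, 17, 18} ✓

Identity is valid. (A ∩ B)' = A' ∪ B' = {1, 2, 3, 4, 5, 6, 7, 8, 9, 13, 16, 17, 18}


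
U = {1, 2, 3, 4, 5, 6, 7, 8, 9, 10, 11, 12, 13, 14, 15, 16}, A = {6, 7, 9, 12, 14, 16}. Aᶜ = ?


Aᶜ = U \ A = elements in U but not in A
U = {1, 2, 3, 4, 5, 6, 7, 8, 9, 10, 11, 12, 13, 14, 15, 16}
A = {6, 7, 9, 12, 14, 16}
Aᶜ = {1, 2, 3, 4, 5, 8, 10, 11, 13, 15}

Aᶜ = {1, 2, 3, 4, 5, 8, 10, 11, 13, 15}


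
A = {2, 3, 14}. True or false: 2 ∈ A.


A = {2, 3, 14}
Checking if 2 is in A
2 is in A → True

2 ∈ A


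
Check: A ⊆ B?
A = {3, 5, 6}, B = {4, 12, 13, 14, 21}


A ⊆ B means every element of A is in B.
Elements in A not in B: {3, 5, 6}
So A ⊄ B.

No, A ⊄ B


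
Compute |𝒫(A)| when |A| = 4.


Number of subsets = 2^n
= 2^4
= 16

|P(A)| = 16


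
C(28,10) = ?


C(n,k) = n! / (k!(n-k)!)
C(28,10) = 28! / (10!18!)
= 13123110

C(28,10) = 13123110


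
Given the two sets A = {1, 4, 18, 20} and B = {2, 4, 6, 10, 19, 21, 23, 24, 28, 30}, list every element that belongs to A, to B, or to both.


A ∪ B = all elements in A or B (or both)
A = {1, 4, 18, 20}
B = {2, 4, 6, 10, 19, 21, 23, 24, 28, 30}
A ∪ B = {1, 2, 4, 6, 10, 18, 19, 20, 21, 23, 24, 28, 30}

A ∪ B = {1, 2, 4, 6, 10, 18, 19, 20, 21, 23, 24, 28, 30}


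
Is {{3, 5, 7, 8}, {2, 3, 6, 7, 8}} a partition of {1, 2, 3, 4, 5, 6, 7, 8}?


A partition requires: (1) non-empty parts, (2) pairwise disjoint, (3) union = U
Parts: {3, 5, 7, 8}, {2, 3, 6, 7, 8}
Union of parts: {2, 3, 5, 6, 7, 8}
U = {1, 2, 3, 4, 5, 6, 7, 8}
All non-empty? True
Pairwise disjoint? False
Covers U? False

No, not a valid partition


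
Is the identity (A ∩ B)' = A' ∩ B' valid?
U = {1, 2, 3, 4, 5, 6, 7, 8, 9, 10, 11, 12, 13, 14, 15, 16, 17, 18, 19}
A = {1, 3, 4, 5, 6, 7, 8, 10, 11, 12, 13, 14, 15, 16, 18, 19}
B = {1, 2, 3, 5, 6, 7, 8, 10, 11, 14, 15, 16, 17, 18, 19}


LHS: A ∩ B = {1, 3, 5, 6, 7, 8, 10, 11, 14, 15, 16, 18, 19}
(A ∩ B)' = U \ (A ∩ B) = {2, 4, 9, 12, 13, 17}
A' = {2, 9, 17}, B' = {4, 9, 12, 13}
Claimed RHS: A' ∩ B' = {9}
Identity is INVALID: LHS = {2, 4, 9, 12, 13, 17} but the RHS claimed here equals {9}. The correct form is (A ∩ B)' = A' ∪ B'.

Identity is invalid: (A ∩ B)' = {2, 4, 9, 12, 13, 17} but A' ∩ B' = {9}. The correct De Morgan law is (A ∩ B)' = A' ∪ B'.


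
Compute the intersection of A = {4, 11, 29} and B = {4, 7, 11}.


A ∩ B = elements in both A and B
A = {4, 11, 29}
B = {4, 7, 11}
A ∩ B = {4, 11}

A ∩ B = {4, 11}


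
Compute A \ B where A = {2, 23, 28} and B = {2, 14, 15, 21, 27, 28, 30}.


A \ B = elements in A but not in B
A = {2, 23, 28}
B = {2, 14, 15, 21, 27, 28, 30}
Remove from A any elements in B
A \ B = {23}

A \ B = {23}


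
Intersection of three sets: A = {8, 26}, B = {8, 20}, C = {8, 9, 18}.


A ∩ B = {8}
(A ∩ B) ∩ C = {8}

A ∩ B ∩ C = {8}


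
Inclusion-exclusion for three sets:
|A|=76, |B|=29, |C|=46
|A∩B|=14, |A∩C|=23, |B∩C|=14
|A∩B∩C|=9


|A∪B∪C| = |A|+|B|+|C| - |A∩B|-|A∩C|-|B∩C| + |A∩B∩C|
= 76+29+46 - 14-23-14 + 9
= 151 - 51 + 9
= 109

|A ∪ B ∪ C| = 109


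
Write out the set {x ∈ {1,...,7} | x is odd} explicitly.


Checking each candidate:
Condition: odd numbers in {1,...,7}
Result = {1, 3, 5, 7}

{1, 3, 5, 7}


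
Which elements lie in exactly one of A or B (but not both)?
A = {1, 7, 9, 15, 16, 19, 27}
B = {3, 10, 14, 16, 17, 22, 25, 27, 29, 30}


A △ B = (A \ B) ∪ (B \ A) = elements in exactly one of A or B
A \ B = {1, 7, 9, 15, 19}
B \ A = {3, 10, 14, 17, 22, 25, 29, 30}
A △ B = {1, 3, 7, 9, 10, 14, 15, 17, 19, 22, 25, 29, 30}

A △ B = {1, 3, 7, 9, 10, 14, 15, 17, 19, 22, 25, 29, 30}


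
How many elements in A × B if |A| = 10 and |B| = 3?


|A × B| = |A| × |B|
= 10 × 3
= 30

|A × B| = 30


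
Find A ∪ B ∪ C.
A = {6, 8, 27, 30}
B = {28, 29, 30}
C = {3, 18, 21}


A ∪ B = {6, 8, 27, 28, 29, 30}
(A ∪ B) ∪ C = {3, 6, 8, 18, 21, 27, 28, 29, 30}

A ∪ B ∪ C = {3, 6, 8, 18, 21, 27, 28, 29, 30}


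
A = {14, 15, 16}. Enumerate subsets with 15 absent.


A subset of A that omits 15 is a subset of A \ {15}, so there are 2^(n-1) = 2^2 = 4 of them.
Subsets excluding 15: ∅, {14}, {16}, {14, 16}

Subsets excluding 15 (4 total): ∅, {14}, {16}, {14, 16}


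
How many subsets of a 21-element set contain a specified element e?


Subsets of A containing e correspond to subsets of A \ {e}, which has 20 elements.
Count = 2^(n-1) = 2^20
= 1048576

Number of subsets containing e = 1048576


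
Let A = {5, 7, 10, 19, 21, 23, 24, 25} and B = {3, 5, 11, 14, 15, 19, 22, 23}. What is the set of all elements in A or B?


A ∪ B = all elements in A or B (or both)
A = {5, 7, 10, 19, 21, 23, 24, 25}
B = {3, 5, 11, 14, 15, 19, 22, 23}
A ∪ B = {3, 5, 7, 10, 11, 14, 15, 19, 21, 22, 23, 24, 25}

A ∪ B = {3, 5, 7, 10, 11, 14, 15, 19, 21, 22, 23, 24, 25}


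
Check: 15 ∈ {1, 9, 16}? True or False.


A = {1, 9, 16}
Checking if 15 is in A
15 is not in A → False

15 ∉ A


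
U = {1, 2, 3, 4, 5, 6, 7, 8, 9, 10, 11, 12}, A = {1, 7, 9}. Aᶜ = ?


Aᶜ = U \ A = elements in U but not in A
U = {1, 2, 3, 4, 5, 6, 7, 8, 9, 10, 11, 12}
A = {1, 7, 9}
Aᶜ = {2, 3, 4, 5, 6, 8, 10, 11, 12}

Aᶜ = {2, 3, 4, 5, 6, 8, 10, 11, 12}


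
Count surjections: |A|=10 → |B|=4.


n = |A| = 10, k = |B| = 4. Surjections via inclusion-exclusion:
S(n,k) = Σ(-1)^i × C(k,i) × (k-i)^n, i=0 to k
i=0: (-1)^0×C(4,0)×4^10 = 1048576
i=1: (-1)^1×C(4,1)×3^10 = -236196
i=2: (-1)^2×C(4,2)×2^10 = 6144
i=3: (-1)^3×C(4,3)×1^10 = -4
i=4: (-1)^4×C(4,4)×0^10 = 0
Total = 818520

Number of surjections = 818520


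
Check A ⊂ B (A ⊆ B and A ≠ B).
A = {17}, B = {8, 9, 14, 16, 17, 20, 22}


A ⊂ B requires: A ⊆ B AND A ≠ B.
A ⊆ B? Yes
A = B? No
A ⊂ B: Yes (A is a proper subset of B)

Yes, A ⊂ B


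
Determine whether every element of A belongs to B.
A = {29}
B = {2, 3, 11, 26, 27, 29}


A ⊆ B means every element of A is in B.
All elements of A are in B.
So A ⊆ B.

Yes, A ⊆ B


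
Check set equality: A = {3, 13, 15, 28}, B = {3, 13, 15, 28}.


Two sets are equal iff they have exactly the same elements.
A = {3, 13, 15, 28}
B = {3, 13, 15, 28}
Same elements → A = B

Yes, A = B


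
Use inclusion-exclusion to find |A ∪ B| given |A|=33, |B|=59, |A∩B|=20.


|A ∪ B| = |A| + |B| - |A ∩ B|
= 33 + 59 - 20
= 72

|A ∪ B| = 72


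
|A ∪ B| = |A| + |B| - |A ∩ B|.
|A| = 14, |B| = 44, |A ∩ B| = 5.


|A ∪ B| = |A| + |B| - |A ∩ B|
= 14 + 44 - 5
= 53

|A ∪ B| = 53


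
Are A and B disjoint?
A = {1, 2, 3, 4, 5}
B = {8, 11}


Disjoint means A ∩ B = ∅.
A ∩ B = ∅
A ∩ B = ∅, so A and B are disjoint.

Yes, A and B are disjoint


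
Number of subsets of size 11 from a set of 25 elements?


C(n,k) = n! / (k!(n-k)!)
C(25,11) = 25! / (11!14!)
= 4457400

C(25,11) = 4457400


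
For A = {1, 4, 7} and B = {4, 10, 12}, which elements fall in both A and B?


A = {1, 4, 7}
B = {4, 10, 12}
Region: in both A and B
Elements: {4}

Elements in both A and B: {4}


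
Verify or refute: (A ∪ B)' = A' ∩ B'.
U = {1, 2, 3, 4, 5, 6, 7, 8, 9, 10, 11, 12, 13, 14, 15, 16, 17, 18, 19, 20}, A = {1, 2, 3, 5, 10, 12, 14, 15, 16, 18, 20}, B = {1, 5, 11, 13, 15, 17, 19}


LHS: A ∪ B = {1, 2, 3, 5, 10, 11, 12, 13, 14, 15, 16, 17, 18, 19, 20}
(A ∪ B)' = U \ (A ∪ B) = {4, 6, 7, 8, 9}
A' = {4, 6, 7, 8, 9, 11, 13, 17, 19}, B' = {2, 3, 4, 6, 7, 8, 9, 10, 12, 14, 16, 18, 20}
Claimed RHS: A' ∩ B' = {4, 6, 7, 8, 9}
Identity is VALID: LHS = RHS = {4, 6, 7, 8, 9} ✓

Identity is valid. (A ∪ B)' = A' ∩ B' = {4, 6, 7, 8, 9}


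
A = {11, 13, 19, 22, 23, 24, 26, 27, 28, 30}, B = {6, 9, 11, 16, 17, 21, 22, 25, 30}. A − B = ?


A \ B = elements in A but not in B
A = {11, 13, 19, 22, 23, 24, 26, 27, 28, 30}
B = {6, 9, 11, 16, 17, 21, 22, 25, 30}
Remove from A any elements in B
A \ B = {13, 19, 23, 24, 26, 27, 28}

A \ B = {13, 19, 23, 24, 26, 27, 28}


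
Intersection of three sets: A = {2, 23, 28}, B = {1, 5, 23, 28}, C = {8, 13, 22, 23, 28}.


A ∩ B = {23, 28}
(A ∩ B) ∩ C = {23, 28}

A ∩ B ∩ C = {23, 28}


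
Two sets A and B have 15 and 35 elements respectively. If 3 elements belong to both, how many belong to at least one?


|A ∪ B| = |A| + |B| - |A ∩ B|
= 15 + 35 - 3
= 47

|A ∪ B| = 47


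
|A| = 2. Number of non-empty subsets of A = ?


Total subsets = 2^n = 2^2 = 4
Non-empty subsets exclude the empty set: 2^n - 1
= 4 - 1
= 3

Number of non-empty subsets = 3


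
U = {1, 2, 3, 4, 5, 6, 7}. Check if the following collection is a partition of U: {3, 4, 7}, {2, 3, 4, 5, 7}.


A partition requires: (1) non-empty parts, (2) pairwise disjoint, (3) union = U
Parts: {3, 4, 7}, {2, 3, 4, 5, 7}
Union of parts: {2, 3, 4, 5, 7}
U = {1, 2, 3, 4, 5, 6, 7}
All non-empty? True
Pairwise disjoint? False
Covers U? False

No, not a valid partition


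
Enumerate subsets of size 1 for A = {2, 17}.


|A| = 2, so A has C(2,1) = 2 subsets of size 1.
Enumerate by choosing 1 elements from A at a time:
{2}, {17}

1-element subsets (2 total): {2}, {17}


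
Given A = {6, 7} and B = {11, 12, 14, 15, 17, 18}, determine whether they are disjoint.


Disjoint means A ∩ B = ∅.
A ∩ B = ∅
A ∩ B = ∅, so A and B are disjoint.

Yes, A and B are disjoint


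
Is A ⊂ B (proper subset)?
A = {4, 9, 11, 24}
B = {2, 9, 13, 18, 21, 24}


A ⊂ B requires: A ⊆ B AND A ≠ B.
A ⊆ B? No
A ⊄ B, so A is not a proper subset.

No, A is not a proper subset of B


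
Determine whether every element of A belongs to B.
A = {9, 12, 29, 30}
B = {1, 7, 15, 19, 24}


A ⊆ B means every element of A is in B.
Elements in A not in B: {9, 12, 29, 30}
So A ⊄ B.

No, A ⊄ B


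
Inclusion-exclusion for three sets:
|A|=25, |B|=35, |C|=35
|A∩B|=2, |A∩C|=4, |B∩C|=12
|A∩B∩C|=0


|A∪B∪C| = |A|+|B|+|C| - |A∩B|-|A∩C|-|B∩C| + |A∩B∩C|
= 25+35+35 - 2-4-12 + 0
= 95 - 18 + 0
= 77

|A ∪ B ∪ C| = 77


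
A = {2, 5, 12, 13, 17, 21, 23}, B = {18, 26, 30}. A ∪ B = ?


A ∪ B = all elements in A or B (or both)
A = {2, 5, 12, 13, 17, 21, 23}
B = {18, 26, 30}
A ∪ B = {2, 5, 12, 13, 17, 18, 21, 23, 26, 30}

A ∪ B = {2, 5, 12, 13, 17, 18, 21, 23, 26, 30}


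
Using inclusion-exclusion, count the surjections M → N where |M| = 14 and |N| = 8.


n = |M| = 14, k = |N| = 8. Surjections via inclusion-exclusion:
S(n,k) = Σ(-1)^i × C(k,i) × (k-i)^n, i=0 to k
i=0: (-1)^0×C(8,0)×8^14 = 4398046511104
i=1: (-1)^1×C(8,1)×7^14 = -5425784582792
i=2: (-1)^2×C(8,2)×6^14 = 2194196594688
i=3: (-1)^3×C(8,3)×5^14 = -341796875000
i=4: (-1)^4×C(8,4)×4^14 = 18790481920
i=5: (-1)^5×C(8,5)×3^14 = -267846264
i=6: (-1)^6×C(8,6)×2^14 = 458752
i=7: (-1)^7×C(8,7)×1^14 = -8
i=8: (-1)^8×C(8,8)×0^14 = 0
Total = 843184742400

Number of surjections = 843184742400


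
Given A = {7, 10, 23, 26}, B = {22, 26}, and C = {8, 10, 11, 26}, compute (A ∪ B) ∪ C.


A ∪ B = {7, 10, 22, 23, 26}
(A ∪ B) ∪ C = {7, 8, 10, 11, 22, 23, 26}

A ∪ B ∪ C = {7, 8, 10, 11, 22, 23, 26}


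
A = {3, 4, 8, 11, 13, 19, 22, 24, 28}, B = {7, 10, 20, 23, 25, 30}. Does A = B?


Two sets are equal iff they have exactly the same elements.
A = {3, 4, 8, 11, 13, 19, 22, 24, 28}
B = {7, 10, 20, 23, 25, 30}
Differences: {3, 4, 7, 8, 10, 11, 13, 19, 20, 22, 23, 24, 25, 28, 30}
A ≠ B

No, A ≠ B


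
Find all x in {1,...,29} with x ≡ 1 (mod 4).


Checking each candidate:
Condition: x in {1,...,29} with x ≡ 1 (mod 4)
Result = {1, 5, 9, 13, 17, 21, 25, 29}

{1, 5, 9, 13, 17, 21, 25, 29}


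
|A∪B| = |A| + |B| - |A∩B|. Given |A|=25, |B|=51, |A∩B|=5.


|A ∪ B| = |A| + |B| - |A ∩ B|
= 25 + 51 - 5
= 71

|A ∪ B| = 71


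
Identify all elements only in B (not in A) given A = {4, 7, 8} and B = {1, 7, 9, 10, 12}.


A = {4, 7, 8}
B = {1, 7, 9, 10, 12}
Region: only in B (not in A)
Elements: {1, 9, 10, 12}

Elements only in B (not in A): {1, 9, 10, 12}


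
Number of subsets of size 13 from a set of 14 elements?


C(n,k) = n! / (k!(n-k)!)
C(14,13) = 14! / (13!1!)
= 14

C(14,13) = 14


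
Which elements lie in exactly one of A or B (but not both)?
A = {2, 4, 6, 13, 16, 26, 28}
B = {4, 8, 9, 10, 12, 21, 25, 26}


A △ B = (A \ B) ∪ (B \ A) = elements in exactly one of A or B
A \ B = {2, 6, 13, 16, 28}
B \ A = {8, 9, 10, 12, 21, 25}
A △ B = {2, 6, 8, 9, 10, 12, 13, 16, 21, 25, 28}

A △ B = {2, 6, 8, 9, 10, 12, 13, 16, 21, 25, 28}


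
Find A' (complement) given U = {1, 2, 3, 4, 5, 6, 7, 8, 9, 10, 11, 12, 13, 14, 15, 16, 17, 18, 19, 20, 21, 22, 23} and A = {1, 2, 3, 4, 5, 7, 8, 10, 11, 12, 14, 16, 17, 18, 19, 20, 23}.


Aᶜ = U \ A = elements in U but not in A
U = {1, 2, 3, 4, 5, 6, 7, 8, 9, 10, 11, 12, 13, 14, 15, 16, 17, 18, 19, 20, 21, 22, 23}
A = {1, 2, 3, 4, 5, 7, 8, 10, 11, 12, 14, 16, 17, 18, 19, 20, 23}
Aᶜ = {6, 9, 13, 15, 21, 22}

Aᶜ = {6, 9, 13, 15, 21, 22}
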